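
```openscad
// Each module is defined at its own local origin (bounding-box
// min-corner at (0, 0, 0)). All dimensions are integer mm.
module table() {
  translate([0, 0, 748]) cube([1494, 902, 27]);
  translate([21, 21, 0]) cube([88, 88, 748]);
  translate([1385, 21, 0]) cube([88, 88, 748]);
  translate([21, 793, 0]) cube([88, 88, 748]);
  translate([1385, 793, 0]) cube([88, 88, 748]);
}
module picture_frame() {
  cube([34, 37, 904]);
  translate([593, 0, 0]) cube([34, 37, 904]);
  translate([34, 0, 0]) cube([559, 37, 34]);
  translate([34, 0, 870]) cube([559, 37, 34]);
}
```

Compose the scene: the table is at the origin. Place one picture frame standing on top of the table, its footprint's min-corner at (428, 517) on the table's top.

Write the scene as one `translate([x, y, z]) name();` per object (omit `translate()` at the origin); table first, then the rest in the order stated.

table();
translate([428, 517, 775]) picture_frame();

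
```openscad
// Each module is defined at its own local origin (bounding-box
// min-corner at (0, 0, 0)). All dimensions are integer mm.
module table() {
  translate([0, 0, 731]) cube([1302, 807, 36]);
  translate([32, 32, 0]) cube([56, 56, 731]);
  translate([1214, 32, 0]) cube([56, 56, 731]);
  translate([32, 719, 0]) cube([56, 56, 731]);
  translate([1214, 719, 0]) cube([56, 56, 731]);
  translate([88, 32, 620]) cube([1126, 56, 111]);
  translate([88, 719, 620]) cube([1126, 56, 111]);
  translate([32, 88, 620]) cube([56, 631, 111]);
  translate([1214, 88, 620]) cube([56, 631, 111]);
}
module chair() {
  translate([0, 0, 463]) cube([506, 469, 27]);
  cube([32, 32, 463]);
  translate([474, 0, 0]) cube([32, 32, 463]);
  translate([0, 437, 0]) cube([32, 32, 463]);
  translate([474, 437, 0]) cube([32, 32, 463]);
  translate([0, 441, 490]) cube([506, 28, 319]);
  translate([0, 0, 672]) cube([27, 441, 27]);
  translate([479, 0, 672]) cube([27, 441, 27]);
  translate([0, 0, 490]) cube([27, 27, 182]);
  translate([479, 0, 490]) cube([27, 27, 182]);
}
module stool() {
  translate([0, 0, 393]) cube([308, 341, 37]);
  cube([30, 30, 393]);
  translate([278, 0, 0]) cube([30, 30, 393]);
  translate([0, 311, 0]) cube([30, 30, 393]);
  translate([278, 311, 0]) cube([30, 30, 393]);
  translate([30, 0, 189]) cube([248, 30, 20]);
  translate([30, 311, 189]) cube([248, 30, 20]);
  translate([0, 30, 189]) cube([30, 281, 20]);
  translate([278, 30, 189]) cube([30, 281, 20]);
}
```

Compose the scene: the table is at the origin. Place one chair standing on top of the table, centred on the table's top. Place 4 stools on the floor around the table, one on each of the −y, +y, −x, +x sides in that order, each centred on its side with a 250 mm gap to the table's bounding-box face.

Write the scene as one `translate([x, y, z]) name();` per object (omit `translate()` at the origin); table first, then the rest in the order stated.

table();
translate([398, 169, 767]) chair();
translate([497, -591, 0]) stool();
translate([497, 1057, 0]) stool();
translate([-558, 233, 0]) stool();
translate([1552, 233, 0]) stool();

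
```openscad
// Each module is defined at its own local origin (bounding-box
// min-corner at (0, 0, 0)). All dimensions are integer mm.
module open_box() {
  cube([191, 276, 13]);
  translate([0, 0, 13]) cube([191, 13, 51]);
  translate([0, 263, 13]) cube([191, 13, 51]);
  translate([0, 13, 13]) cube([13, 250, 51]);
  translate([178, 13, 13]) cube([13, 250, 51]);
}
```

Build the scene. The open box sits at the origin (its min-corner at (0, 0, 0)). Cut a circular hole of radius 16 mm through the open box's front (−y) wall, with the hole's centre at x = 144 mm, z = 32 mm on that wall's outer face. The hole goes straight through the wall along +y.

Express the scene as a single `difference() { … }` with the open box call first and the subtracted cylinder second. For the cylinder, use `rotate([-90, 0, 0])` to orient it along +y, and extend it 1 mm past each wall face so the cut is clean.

difference() {
  open_box();
  translate([144, -1, 32]) rotate([-90, 0, 0]) cylinder(h = 15, r = 16);
}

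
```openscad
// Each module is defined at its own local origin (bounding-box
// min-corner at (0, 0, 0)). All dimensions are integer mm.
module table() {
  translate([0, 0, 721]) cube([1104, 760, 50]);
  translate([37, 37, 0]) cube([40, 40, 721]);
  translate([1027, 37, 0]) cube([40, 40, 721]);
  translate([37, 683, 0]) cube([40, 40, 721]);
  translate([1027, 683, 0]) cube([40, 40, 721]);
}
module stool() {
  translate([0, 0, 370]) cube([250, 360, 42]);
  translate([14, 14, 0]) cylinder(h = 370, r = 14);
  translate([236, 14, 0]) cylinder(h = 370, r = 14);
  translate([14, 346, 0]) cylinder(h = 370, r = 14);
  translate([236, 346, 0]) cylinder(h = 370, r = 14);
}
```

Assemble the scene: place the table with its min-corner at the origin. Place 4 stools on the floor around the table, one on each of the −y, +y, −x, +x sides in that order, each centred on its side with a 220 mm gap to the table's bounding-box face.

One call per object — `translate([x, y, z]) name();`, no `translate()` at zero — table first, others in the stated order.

table();
translate([427, -580, 0]) stool();
translate([427, 980, 0]) stool();
translate([-470, 200, 0]) stool();
translate([1324, 200, 0]) stool();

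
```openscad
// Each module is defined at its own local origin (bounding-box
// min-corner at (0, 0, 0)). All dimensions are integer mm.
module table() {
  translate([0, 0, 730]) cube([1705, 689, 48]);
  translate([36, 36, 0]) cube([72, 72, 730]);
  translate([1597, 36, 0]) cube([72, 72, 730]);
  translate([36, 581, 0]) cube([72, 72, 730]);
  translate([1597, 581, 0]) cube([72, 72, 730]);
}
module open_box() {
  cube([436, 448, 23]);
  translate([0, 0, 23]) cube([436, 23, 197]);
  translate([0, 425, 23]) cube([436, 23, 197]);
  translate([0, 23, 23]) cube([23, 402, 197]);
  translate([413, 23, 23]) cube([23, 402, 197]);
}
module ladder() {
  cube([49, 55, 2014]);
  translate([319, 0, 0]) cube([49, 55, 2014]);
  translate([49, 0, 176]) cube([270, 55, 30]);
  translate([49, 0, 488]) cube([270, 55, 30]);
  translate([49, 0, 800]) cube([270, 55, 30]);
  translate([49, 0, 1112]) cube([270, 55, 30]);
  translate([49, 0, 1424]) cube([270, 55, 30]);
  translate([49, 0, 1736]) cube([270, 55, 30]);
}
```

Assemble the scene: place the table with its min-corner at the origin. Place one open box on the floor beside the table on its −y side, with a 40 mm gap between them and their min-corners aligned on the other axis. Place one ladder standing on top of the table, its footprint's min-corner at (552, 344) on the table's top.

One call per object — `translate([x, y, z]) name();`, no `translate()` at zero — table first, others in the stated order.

table();
translate([0, -488, 0]) open_box();
translate([552, 344, 778]) ladder();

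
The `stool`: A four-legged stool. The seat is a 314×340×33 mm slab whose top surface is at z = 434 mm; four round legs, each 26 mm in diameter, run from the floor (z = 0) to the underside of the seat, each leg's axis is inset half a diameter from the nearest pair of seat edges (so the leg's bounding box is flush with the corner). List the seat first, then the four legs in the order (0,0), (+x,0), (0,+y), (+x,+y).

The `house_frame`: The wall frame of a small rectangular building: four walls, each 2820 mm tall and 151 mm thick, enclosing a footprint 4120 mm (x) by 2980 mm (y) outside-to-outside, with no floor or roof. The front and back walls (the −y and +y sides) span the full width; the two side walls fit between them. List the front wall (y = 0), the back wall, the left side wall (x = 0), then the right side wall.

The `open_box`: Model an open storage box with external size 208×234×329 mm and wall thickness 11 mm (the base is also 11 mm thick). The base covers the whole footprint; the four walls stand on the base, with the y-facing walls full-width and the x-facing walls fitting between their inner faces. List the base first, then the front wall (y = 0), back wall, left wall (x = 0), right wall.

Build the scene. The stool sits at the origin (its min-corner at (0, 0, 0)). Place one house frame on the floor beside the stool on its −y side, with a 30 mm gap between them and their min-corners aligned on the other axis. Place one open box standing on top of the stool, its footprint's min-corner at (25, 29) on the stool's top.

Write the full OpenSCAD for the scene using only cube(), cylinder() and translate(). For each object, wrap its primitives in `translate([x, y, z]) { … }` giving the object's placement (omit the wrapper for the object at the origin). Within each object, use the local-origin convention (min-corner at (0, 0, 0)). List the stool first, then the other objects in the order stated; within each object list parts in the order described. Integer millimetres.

translate([0, 0, 401]) cube([314, 340, 33]);
translate([13, 13, 0]) cylinder(h = 401, r = 13);
translate([301, 13, 0]) cylinder(h = 401, r = 13);
translate([13, 327, 0]) cylinder(h = 401, r = 13);
translate([301, 327, 0]) cylinder(h = 401, r = 13);
translate([0, -3010, 0]) {
  cube([4120, 151, 2820]);
  translate([0, 2829, 0]) cube([4120, 151, 2820]);
  translate([0, 151, 0]) cube([151, 2678, 2820]);
  translate([3969, 151, 0]) cube([151, 2678, 2820]);
}
translate([25, 29, 434]) {
  cube([208, 234, 11]);
  translate([0, 0, 11]) cube([208, 11, 318]);
  translate([0, 223, 11]) cube([208, 11, 318]);
  translate([0, 11, 11]) cube([11, 212, 318]);
  translate([197, 11, 11]) cube([11, 212, 318]);
}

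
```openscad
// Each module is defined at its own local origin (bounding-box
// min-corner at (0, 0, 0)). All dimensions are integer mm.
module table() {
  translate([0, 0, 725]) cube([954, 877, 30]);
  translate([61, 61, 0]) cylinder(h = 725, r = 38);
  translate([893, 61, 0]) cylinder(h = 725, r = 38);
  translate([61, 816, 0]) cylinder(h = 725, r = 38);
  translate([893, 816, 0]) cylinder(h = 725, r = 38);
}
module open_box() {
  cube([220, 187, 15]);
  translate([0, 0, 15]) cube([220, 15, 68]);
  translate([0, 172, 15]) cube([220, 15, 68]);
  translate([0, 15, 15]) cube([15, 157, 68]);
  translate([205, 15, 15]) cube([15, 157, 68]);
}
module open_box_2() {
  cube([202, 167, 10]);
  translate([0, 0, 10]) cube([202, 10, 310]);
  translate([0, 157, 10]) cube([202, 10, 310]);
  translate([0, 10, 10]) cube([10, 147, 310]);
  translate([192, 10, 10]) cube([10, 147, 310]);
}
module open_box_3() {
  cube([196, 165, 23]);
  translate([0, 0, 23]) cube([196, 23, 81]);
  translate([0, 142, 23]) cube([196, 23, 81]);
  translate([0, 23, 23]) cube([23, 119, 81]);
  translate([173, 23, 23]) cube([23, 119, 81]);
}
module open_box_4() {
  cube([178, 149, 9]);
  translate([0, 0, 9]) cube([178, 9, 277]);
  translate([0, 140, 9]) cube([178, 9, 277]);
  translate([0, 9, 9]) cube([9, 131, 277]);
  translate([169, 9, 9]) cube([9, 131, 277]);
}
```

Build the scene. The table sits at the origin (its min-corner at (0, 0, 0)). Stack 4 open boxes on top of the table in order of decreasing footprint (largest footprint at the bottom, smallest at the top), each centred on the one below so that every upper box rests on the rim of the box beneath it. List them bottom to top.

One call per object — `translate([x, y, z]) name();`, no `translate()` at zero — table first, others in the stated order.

table();
translate([367, 345, 755]) open_box();
translate([376, 355, 838]) open_box_2();
translate([379, 356, 1158]) open_box_3();
translate([388, 364, 1262]) open_box_4();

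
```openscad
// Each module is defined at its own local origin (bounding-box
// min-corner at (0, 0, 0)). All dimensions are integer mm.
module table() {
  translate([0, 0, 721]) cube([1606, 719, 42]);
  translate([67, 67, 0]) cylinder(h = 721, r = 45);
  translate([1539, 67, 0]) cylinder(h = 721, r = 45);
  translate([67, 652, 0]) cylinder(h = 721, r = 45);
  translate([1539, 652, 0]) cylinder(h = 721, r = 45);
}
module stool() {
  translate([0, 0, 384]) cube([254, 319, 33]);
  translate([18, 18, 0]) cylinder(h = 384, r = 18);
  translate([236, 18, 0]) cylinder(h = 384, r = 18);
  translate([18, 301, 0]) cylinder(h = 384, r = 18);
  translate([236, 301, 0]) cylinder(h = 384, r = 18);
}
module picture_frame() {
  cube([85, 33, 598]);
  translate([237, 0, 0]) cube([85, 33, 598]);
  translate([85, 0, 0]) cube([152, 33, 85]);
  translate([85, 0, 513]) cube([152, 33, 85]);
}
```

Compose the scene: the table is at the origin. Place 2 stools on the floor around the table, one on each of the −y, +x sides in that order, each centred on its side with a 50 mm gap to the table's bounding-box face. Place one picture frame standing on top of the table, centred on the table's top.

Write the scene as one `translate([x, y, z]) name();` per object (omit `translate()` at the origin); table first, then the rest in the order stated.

table();
translate([676, -369, 0]) stool();
translate([1656, 200, 0]) stool();
translate([642, 343, 763]) picture_frame();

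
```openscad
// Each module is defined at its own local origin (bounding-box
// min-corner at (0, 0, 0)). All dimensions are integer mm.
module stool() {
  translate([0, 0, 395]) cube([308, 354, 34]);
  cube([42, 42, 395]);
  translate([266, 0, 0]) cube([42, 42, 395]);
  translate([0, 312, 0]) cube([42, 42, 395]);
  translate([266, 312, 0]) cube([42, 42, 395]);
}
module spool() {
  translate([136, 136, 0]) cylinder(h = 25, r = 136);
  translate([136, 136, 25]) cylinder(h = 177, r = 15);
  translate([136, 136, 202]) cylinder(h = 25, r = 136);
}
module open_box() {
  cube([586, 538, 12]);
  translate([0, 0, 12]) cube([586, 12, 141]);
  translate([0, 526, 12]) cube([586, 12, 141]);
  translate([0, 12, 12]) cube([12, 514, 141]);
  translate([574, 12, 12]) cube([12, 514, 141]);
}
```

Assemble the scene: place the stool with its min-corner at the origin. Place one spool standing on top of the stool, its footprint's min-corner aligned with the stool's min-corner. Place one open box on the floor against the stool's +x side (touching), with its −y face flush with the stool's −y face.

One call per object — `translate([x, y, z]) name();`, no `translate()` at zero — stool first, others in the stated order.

stool();
translate([0, 0, 429]) spool();
translate([308, 0, 0]) open_box();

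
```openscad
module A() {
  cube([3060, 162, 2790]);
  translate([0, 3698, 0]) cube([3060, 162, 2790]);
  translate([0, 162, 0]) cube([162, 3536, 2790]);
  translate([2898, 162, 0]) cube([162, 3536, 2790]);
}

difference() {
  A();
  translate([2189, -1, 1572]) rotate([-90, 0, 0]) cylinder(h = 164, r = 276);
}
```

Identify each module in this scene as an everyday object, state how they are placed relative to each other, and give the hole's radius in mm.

A is a house frame. The house frame has a circular hole through its front wall. The hole's radius is 276 mm.

The subtracted cylinder has r = 276 mm.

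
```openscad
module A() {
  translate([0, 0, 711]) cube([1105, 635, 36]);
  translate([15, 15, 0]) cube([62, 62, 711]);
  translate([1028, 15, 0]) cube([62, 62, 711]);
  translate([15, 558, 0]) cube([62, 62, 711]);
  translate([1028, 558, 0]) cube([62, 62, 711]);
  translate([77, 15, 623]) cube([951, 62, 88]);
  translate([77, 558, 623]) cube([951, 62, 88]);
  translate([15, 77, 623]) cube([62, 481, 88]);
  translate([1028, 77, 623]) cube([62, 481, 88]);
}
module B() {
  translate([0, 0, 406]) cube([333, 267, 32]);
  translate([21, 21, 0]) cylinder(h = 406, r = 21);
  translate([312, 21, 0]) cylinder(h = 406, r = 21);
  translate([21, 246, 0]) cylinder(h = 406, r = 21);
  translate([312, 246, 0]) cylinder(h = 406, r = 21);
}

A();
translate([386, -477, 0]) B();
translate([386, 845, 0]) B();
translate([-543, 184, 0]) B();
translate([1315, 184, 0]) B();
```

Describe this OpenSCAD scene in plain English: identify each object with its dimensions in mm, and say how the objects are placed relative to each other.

A is a table with a 1105×635 mm rectangular top, 36 mm thick, top surface at z = 747 mm, supported by four 62×62 mm square legs, each inset 15 mm from the nearest pair of top edges, running from the floor. Four apron rails, 62 mm thick and 88 mm tall, run between adjacent legs with their top edges flush with the underside of the top and their outer faces flush with the legs' outer faces.

B is a four-legged stool. The seat is a 333×267×32 mm slab whose top surface is at z = 438 mm; four round legs, each 42 mm in diameter, run from the floor (z = 0) to the underside of the seat, each leg's axis is inset half a diameter from the nearest pair of seat edges (so the leg's bounding box is flush with the corner).

Four stools sit around the table at the −y, +y, −x, +x sides.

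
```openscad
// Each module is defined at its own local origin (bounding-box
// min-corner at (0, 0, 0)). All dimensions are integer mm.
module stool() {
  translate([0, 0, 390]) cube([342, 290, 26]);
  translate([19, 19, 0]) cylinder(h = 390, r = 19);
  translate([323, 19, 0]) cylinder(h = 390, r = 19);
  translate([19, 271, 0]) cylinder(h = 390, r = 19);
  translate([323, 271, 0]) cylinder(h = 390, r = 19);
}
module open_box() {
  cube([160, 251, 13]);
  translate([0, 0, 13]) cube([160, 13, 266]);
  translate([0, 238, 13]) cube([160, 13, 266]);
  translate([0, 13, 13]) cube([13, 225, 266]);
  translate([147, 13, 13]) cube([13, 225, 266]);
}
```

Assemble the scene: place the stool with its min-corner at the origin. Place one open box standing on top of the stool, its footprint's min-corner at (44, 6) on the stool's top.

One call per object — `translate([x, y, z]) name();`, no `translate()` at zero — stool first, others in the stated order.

stool();
translate([44, 6, 416]) open_box();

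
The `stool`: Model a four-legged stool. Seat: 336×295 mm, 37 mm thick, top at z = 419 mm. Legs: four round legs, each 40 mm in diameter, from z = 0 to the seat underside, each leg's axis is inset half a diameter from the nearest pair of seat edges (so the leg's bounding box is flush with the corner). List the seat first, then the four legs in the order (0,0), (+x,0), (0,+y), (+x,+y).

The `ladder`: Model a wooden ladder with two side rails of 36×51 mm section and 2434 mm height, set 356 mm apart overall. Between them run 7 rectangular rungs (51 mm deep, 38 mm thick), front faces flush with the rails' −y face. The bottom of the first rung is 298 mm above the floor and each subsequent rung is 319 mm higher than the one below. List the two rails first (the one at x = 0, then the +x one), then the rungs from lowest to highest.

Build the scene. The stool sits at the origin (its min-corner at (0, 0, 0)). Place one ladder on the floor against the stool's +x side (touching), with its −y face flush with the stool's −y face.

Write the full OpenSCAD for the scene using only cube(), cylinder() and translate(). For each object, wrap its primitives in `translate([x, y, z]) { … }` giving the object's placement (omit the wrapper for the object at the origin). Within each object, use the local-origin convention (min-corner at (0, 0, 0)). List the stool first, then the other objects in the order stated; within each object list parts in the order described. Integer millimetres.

translate([0, 0, 382]) cube([336, 295, 37]);
translate([20, 20, 0]) cylinder(h = 382, r = 20);
translate([316, 20, 0]) cylinder(h = 382, r = 20);
translate([20, 275, 0]) cylinder(h = 382, r = 20);
translate([316, 275, 0]) cylinder(h = 382, r = 20);
translate([336, 0, 0]) {
  cube([36, 51, 2434]);
  translate([320, 0, 0]) cube([36, 51, 2434]);
  translate([36, 0, 298]) cube([284, 51, 38]);
  translate([36, 0, 617]) cube([284, 51, 38]);
  translate([36, 0, 936]) cube([284, 51, 38]);
  translate([36, 0, 1255]) cube([284, 51, 38]);
  translate([36, 0, 1574]) cube([284, 51, 38]);
  translate([36, 0, 1893]) cube([284, 51, 38]);
  translate([36, 0, 2212]) cube([284, 51, 38]);
}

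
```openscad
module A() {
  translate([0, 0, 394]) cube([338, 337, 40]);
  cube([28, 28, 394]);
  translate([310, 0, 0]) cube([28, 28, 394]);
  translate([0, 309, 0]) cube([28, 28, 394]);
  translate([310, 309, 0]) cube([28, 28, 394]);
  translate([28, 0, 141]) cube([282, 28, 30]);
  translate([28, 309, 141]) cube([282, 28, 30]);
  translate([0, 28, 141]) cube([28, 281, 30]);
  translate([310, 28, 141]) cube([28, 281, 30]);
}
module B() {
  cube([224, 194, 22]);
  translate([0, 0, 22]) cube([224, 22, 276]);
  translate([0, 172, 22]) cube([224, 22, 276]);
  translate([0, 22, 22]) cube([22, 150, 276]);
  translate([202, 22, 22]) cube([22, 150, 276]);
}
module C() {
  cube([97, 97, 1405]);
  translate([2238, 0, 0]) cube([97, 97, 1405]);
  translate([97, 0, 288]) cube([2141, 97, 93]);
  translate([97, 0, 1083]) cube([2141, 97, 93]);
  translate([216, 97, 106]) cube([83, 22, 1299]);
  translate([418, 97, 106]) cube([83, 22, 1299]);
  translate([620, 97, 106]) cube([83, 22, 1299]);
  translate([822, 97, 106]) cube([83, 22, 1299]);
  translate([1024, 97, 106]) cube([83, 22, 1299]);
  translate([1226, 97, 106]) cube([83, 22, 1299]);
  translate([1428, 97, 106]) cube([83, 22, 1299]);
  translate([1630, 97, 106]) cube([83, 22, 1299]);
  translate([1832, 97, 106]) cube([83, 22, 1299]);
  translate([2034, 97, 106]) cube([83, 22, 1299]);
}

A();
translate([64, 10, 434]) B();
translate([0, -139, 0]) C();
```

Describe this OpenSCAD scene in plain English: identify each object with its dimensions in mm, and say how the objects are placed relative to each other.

A is a four-legged stool. The seat is 338×337 mm, 40 mm thick, top at z = 434 mm. It stands on four square legs, each 28×28 mm in cross-section, from z = 0 to the seat underside, each flush with a corner of the seat. Four stretchers, 28 mm wide and 30 mm tall, connect adjacent legs with their undersides at z = 141 mm, each running between the inner faces of the legs it joins and aligned with the legs' outer faces on the other axis.

B is an open-topped rectangular box: outside dimensions 224×194×298 mm, with a uniform wall and base thickness of 22 mm. The base is a full 224×194 slab on the floor; four walls sit on top of the base. The front and back walls (the −y and +y sides) span the full width; the two side walls fit between them.

C is a fence section. Two 97×97 mm posts, 1405 mm tall, stand on the floor with a clear span of 2141 mm between their inner faces. Two horizontal rails of 97×93 mm section span the gap between the posts with their undersides at z = 288 mm and z = 1083 mm, flush with the posts' −y face. 10 pickets, each 83 mm wide, 22 mm thick and 1299 mm tall, are fixed to the +y face of the rails with their bottoms at z = 106 mm, evenly spaced across the span with equal gaps (rounded down to the nearest mm) at the −x end and between each pair — any rounding remainder accumulates at the +x end.

The open box is on top of the stool. The fence section is on the floor beside the stool on its −y side.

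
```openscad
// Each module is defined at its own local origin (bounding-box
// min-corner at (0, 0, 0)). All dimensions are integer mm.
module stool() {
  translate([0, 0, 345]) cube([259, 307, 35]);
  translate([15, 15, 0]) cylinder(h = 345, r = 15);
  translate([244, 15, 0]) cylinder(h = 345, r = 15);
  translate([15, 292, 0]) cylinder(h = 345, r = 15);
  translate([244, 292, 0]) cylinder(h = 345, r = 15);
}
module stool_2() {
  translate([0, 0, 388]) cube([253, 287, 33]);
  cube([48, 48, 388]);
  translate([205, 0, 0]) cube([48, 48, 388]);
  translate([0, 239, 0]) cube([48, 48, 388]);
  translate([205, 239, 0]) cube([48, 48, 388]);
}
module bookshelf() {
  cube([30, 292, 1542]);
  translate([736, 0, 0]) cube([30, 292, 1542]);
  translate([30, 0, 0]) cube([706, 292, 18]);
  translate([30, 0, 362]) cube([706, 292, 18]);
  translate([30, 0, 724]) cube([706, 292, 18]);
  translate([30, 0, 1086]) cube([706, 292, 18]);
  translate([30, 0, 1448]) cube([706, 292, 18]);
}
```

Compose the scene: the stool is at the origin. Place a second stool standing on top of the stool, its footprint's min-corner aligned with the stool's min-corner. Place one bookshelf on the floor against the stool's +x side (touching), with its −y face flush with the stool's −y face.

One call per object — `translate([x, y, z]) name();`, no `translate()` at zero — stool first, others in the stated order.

stool();
translate([0, 0, 380]) stool_2();
translate([259, 0, 0]) bookshelf();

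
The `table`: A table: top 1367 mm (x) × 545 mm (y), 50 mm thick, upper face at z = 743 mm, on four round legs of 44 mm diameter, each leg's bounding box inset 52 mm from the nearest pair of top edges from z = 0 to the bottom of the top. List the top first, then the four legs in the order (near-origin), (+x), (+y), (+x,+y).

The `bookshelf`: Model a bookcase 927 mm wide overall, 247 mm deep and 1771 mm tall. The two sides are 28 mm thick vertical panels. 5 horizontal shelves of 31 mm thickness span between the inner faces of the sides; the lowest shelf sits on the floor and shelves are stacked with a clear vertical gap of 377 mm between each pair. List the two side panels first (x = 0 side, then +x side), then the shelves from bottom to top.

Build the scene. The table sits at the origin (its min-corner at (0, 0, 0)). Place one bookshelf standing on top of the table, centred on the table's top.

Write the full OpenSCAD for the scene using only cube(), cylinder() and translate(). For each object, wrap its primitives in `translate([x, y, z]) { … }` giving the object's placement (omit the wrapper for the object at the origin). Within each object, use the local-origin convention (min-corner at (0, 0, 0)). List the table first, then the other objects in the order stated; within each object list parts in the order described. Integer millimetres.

translate([0, 0, 693]) cube([1367, 545, 50]);
translate([74, 74, 0]) cylinder(h = 693, r = 22);
translate([1293, 74, 0]) cylinder(h = 693, r = 22);
translate([74, 471, 0]) cylinder(h = 693, r = 22);
translate([1293, 471, 0]) cylinder(h = 693, r = 22);
translate([220, 149, 743]) {
  cube([28, 247, 1771]);
  translate([899, 0, 0]) cube([28, 247, 1771]);
  translate([28, 0, 0]) cube([871, 247, 31]);
  translate([28, 0, 408]) cube([871, 247, 31]);
  translate([28, 0, 816]) cube([871, 247, 31]);
  translate([28, 0, 1224]) cube([871, 247, 31]);
  translate([28, 0, 1632]) cube([871, 247, 31]);
}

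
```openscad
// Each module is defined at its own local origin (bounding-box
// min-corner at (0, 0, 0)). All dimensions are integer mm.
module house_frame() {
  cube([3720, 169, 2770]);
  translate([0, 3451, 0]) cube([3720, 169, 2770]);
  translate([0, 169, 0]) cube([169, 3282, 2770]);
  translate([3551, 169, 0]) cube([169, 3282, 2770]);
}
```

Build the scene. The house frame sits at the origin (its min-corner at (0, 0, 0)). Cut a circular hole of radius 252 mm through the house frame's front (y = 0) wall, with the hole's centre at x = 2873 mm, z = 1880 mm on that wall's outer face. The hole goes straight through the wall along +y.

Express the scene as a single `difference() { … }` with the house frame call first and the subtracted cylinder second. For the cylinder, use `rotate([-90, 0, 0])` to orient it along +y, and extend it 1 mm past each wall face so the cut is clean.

difference() {
  house_frame();
  translate([2873, -1, 1880]) rotate([-90, 0, 0]) cylinder(h = 171, r = 252);
}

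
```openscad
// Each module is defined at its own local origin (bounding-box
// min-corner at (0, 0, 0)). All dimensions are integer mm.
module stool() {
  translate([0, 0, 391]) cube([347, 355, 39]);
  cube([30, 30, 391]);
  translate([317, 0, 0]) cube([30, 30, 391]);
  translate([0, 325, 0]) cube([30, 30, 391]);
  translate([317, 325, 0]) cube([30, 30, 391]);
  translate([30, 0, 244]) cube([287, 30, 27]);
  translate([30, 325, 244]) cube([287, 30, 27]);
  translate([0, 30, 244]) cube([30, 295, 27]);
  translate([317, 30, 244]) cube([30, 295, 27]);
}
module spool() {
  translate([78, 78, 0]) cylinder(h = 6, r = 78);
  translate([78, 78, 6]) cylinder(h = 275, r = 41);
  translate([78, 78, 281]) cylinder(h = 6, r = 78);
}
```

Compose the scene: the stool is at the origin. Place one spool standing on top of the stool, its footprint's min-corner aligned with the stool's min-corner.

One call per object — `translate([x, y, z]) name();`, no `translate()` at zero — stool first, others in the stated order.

stool();
translate([0, 0, 430]) spool();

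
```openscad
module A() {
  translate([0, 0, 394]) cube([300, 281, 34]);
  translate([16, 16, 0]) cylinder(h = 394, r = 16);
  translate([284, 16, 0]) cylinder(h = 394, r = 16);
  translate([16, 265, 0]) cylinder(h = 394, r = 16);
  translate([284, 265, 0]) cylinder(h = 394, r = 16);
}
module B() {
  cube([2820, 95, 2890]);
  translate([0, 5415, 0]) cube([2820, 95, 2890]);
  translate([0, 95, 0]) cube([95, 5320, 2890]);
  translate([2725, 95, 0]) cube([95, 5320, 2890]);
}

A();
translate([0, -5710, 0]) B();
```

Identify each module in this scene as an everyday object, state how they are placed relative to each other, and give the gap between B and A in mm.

The house frame's nearest face is 200 mm from the stool's −y face.

A is a stool. B is a house frame. The house frame is on the floor beside the stool on its −y side. The gap between the house frame and the stool is 200 mm.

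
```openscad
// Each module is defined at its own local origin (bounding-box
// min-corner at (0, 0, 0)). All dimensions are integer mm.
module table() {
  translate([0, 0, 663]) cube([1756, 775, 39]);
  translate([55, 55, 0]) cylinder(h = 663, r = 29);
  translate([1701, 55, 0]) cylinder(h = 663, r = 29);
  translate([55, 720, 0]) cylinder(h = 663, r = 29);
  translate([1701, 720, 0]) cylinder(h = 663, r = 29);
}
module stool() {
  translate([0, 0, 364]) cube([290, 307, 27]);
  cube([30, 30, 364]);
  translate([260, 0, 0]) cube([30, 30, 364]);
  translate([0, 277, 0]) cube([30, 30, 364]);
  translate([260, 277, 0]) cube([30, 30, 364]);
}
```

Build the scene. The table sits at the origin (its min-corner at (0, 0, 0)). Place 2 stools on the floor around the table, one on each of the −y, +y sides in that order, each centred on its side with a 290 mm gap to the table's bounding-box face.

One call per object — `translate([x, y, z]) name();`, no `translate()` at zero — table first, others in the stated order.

table();
translate([733, -597, 0]) stool();
translate([733, 1065, 0]) stool();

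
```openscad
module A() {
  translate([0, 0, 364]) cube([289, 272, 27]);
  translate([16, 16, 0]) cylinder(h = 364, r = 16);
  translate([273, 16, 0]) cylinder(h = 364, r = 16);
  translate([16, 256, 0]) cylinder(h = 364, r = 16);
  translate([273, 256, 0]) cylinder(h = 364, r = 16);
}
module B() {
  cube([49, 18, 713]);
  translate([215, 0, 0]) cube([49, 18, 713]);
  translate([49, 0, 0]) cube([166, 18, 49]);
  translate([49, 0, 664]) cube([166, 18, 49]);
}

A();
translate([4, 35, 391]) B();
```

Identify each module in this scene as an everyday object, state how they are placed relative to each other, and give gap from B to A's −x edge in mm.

A is a stool. B is a picture frame. The picture frame is on top of the stool. The gap from the picture frame to the stool's −x edge is 4 mm.

The picture frame's min-x is at 4; the stool's min-x is 0; gap = 4 mm.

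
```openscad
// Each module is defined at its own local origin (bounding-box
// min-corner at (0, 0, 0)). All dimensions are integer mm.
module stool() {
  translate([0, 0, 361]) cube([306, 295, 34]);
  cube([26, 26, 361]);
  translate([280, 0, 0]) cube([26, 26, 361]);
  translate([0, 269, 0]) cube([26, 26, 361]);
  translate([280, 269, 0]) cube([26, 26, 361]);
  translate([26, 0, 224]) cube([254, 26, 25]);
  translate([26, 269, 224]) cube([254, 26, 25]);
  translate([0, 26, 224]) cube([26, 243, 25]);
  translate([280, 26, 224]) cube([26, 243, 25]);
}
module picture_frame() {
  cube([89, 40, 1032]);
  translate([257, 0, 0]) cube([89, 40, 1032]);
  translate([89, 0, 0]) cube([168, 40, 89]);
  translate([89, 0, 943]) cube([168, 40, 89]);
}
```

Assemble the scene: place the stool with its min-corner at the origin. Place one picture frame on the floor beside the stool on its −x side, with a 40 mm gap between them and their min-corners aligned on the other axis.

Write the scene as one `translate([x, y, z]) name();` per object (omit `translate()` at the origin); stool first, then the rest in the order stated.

stool();
translate([-386, 0, 0]) picture_frame();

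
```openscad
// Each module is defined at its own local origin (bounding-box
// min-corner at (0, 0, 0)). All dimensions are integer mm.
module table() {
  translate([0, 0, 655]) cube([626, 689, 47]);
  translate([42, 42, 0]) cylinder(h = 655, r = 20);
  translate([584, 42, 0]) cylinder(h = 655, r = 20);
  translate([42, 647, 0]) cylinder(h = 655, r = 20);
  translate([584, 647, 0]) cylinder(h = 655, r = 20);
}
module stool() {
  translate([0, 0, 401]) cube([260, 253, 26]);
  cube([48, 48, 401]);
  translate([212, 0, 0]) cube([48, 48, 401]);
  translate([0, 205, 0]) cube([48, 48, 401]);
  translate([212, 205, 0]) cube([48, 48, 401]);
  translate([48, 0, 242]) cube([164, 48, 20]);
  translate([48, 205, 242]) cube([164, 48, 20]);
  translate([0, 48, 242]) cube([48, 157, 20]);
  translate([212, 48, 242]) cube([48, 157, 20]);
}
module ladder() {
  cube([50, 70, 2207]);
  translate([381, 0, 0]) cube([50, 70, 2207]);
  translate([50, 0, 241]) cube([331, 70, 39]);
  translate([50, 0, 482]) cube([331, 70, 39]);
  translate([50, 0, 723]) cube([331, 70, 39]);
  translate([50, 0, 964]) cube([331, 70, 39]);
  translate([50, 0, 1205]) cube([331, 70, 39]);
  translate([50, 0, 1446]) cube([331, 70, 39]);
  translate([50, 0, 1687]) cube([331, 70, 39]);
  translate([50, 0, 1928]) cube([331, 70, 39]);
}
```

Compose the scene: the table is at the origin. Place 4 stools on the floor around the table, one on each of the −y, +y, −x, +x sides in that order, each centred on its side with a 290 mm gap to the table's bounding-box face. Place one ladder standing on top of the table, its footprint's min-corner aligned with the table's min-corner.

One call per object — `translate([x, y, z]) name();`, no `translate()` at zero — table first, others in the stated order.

table();
translate([183, -543, 0]) stool();
translate([183, 979, 0]) stool();
translate([-550, 218, 0]) stool();
translate([916, 218, 0]) stool();
translate([0, 0, 702]) ladder();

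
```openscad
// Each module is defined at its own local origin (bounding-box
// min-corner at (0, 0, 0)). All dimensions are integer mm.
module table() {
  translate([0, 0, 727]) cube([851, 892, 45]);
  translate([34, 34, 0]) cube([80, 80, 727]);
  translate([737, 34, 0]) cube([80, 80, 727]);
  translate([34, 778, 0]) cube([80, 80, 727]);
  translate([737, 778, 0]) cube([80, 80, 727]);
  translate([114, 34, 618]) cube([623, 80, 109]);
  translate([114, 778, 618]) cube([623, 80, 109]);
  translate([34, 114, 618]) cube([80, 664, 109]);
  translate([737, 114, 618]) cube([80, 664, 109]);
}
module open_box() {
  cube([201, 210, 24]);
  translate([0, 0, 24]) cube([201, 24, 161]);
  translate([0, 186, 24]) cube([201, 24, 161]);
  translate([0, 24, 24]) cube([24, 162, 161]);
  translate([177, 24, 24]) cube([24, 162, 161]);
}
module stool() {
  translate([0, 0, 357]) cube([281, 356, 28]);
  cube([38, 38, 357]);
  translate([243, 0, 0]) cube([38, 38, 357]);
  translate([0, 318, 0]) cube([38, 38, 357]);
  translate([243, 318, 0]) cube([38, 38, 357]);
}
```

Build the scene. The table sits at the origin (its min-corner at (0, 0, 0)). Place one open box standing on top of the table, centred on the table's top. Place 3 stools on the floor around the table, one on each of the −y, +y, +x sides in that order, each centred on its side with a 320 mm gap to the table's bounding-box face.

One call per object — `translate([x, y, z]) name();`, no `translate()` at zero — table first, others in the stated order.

table();
translate([325, 341, 772]) open_box();
translate([285, -676, 0]) stool();
translate([285, 1212, 0]) stool();
translate([1171, 268, 0]) stool();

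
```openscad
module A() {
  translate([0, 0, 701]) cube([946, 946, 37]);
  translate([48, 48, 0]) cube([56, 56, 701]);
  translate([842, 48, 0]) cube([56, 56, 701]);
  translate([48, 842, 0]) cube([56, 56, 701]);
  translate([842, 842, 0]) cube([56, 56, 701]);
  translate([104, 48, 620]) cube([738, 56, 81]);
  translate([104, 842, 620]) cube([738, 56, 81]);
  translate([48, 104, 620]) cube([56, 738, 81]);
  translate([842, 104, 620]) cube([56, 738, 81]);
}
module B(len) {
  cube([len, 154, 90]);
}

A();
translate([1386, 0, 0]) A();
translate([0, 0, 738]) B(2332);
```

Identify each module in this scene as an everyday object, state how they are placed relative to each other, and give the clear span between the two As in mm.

Second table starts at x = 1386; first ends at x = 946; clear span = 1386 − 946 = 440 mm.

A is a table. B is a beam. A beam spans the tops of two tables. The clear span between the two tables is 440 mm.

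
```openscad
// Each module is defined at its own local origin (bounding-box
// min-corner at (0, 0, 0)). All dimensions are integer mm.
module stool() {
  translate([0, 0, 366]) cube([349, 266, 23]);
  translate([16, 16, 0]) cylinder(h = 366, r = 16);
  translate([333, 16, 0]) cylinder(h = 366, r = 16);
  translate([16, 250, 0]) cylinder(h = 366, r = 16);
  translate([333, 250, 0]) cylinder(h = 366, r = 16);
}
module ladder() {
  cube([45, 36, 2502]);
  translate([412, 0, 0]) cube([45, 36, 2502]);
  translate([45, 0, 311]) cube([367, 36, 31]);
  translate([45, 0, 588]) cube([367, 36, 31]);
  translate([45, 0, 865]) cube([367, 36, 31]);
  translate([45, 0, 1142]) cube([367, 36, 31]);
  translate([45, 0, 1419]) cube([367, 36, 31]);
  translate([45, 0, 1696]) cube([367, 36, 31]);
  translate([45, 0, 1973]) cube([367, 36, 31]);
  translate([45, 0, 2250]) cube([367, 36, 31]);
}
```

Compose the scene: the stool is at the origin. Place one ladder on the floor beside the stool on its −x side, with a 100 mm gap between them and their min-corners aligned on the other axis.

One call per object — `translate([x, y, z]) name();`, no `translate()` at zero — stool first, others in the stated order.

stool();
translate([-557, 0, 0]) ladder();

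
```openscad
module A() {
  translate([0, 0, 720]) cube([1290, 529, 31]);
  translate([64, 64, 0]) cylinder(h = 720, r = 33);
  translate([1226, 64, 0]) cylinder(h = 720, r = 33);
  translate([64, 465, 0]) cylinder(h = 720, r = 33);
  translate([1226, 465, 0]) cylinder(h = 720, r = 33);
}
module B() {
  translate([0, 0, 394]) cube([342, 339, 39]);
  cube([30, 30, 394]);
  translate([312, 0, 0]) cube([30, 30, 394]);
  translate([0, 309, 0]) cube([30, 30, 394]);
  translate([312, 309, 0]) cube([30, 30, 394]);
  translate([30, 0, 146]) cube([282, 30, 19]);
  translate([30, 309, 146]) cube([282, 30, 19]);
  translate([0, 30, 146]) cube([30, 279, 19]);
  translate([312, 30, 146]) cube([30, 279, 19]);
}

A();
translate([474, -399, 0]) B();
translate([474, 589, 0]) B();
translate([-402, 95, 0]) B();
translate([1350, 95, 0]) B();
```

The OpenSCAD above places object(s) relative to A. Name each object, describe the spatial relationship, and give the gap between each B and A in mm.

Each stool's nearest face is 60 mm from the table's bounding box.

A is a table. B is a stool. Four stools sit around the table at the −y, +y, −x, +x sides. The gap between each stool and the table is 60 mm.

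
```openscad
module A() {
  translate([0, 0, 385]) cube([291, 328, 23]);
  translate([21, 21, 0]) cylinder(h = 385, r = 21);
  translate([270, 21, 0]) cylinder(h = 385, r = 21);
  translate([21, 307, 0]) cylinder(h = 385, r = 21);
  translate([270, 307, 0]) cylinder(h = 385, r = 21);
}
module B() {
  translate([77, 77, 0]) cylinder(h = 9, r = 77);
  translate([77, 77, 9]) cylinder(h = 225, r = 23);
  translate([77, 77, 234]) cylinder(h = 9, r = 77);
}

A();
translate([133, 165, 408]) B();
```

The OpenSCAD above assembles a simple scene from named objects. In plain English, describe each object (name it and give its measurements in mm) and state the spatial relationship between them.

A is a simple wooden stool: a rectangular seat 291 mm (x) by 328 mm (y), 23 mm thick, top face at z = 408 mm, on four round legs, each 42 mm in diameter. The legs rest on z = 0, each leg's axis is inset half a diameter from the nearest pair of seat edges (so the leg's bounding box is flush with the corner).

B is a spool: two coaxial disc flanges of radius 77 mm and thickness 9 mm, joined by a core cylinder of radius 23 mm and height 225 mm. The lower flange rests on z = 0 and the three cylinders share a vertical axis.

The spool is on top of the stool.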